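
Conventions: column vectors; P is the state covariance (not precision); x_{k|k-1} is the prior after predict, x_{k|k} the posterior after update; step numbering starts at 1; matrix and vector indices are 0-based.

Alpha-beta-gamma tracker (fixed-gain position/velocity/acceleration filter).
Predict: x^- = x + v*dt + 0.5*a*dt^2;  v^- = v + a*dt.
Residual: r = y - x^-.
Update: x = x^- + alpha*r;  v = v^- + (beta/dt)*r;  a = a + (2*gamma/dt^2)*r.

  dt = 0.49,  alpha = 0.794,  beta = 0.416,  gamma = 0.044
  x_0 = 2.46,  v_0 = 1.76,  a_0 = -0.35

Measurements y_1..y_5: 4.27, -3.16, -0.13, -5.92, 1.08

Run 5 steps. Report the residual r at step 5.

step 1: x_pred=3.2804  r=0.9896  x^+=4.0661  v^+=2.4287  a^+=0.0127
step 2: x_pred=5.2577  r=-8.4177  x^+=-1.4260  v^+=-4.7116  a^+=-3.0725
step 3: x_pred=-4.1035  r=3.9735  x^+=-0.9485  v^+=-2.8437  a^+=-1.6162
step 4: x_pred=-2.5360  r=-3.3840  x^+=-5.2229  v^+=-6.5086  a^+=-2.8565
step 5: x_pred=-8.7550  r=9.8350  x^+=-0.9460  v^+=0.4415  a^+=0.7482

resid = 9.8350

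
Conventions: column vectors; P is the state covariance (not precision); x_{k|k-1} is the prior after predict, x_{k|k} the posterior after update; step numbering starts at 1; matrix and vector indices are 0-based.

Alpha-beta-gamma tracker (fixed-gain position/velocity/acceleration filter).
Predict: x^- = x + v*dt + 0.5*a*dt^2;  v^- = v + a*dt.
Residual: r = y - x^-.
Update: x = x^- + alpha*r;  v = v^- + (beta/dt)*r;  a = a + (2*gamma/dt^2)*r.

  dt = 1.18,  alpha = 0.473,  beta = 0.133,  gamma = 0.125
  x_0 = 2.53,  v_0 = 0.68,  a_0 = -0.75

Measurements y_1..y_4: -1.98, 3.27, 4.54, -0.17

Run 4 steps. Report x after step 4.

step 1: x_pred=2.8102  r=-4.7903  x^+=0.5445  v^+=-0.7449  a^+=-1.6101
step 2: x_pred=-1.4555  r=4.7255  x^+=0.7797  v^+=-2.1122  a^+=-0.7616
step 3: x_pred=-2.2429  r=6.7829  x^+=0.9654  v^+=-2.2464  a^+=0.4562
step 4: x_pred=-1.3677  r=1.1977  x^+=-0.8012  v^+=-1.5730  a^+=0.6713

x_post = -0.8012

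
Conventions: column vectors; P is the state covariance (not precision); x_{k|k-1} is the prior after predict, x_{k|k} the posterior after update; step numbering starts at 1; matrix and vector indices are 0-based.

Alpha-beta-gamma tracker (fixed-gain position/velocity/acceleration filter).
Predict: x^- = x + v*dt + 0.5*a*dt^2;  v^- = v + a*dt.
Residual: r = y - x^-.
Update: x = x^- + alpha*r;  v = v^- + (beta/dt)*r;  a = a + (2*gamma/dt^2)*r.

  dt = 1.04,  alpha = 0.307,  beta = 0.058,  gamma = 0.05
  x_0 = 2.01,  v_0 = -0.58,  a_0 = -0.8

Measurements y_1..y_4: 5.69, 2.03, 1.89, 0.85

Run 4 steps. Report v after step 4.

step 1: x_pred=0.9742  r=4.7158  x^+=2.4219  v^+=-1.1490  a^+=-0.3640
step 2: x_pred=1.0301  r=0.9999  x^+=1.3371  v^+=-1.4718  a^+=-0.2715
step 3: x_pred=-0.3404  r=2.2304  x^+=0.3443  v^+=-1.6298  a^+=-0.0653
step 4: x_pred=-1.3860  r=2.2360  x^+=-0.6996  v^+=-1.5731  a^+=0.1414

v_post = -1.5731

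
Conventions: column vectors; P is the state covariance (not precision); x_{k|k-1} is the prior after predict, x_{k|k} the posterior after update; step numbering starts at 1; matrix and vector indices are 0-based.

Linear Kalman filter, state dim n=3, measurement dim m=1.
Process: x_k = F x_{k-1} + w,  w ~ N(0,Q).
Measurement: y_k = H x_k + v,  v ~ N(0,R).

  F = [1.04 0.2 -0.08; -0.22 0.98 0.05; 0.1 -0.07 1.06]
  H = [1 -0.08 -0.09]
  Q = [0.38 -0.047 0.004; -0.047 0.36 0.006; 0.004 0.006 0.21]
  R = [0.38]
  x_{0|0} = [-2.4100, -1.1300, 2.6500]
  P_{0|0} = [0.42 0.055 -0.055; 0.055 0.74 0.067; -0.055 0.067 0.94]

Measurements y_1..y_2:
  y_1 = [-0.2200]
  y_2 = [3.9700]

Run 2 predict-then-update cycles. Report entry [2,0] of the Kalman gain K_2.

step 1: x^-=[-2.9444, -0.4447, 2.6471]  P^-=[0.8998 0.0434 -0.0909; 0.0434 1.0774 0.0840; -0.0909 0.0840 1.2516]  S=[1.3074]  K=[0.6918; -0.0385; -0.1608]  nu=[2.9271]  x^+=[-0.9195, -0.5574, 2.1763]  P^+=[0.2741 0.0782 0.0546; 0.0782 1.0755 0.0759; 0.0546 0.0759 1.2178]
step 2: x^-=[-1.2418, -0.2352, 2.2540]  P^-=[0.7483 0.1711 -0.0137; 0.1711 1.3817 0.0657; -0.0137 0.0657 1.5856]  S=[1.1260]  K=[0.6535; 0.0486; -0.1436]  nu=[5.3959]  x^+=[2.2843, 0.0268, 1.4791]  P^+=[0.2674 0.1354 0.0919; 0.1354 1.3791 0.0736; 0.0919 0.0736 1.5623]

K[2,0] = -0.1436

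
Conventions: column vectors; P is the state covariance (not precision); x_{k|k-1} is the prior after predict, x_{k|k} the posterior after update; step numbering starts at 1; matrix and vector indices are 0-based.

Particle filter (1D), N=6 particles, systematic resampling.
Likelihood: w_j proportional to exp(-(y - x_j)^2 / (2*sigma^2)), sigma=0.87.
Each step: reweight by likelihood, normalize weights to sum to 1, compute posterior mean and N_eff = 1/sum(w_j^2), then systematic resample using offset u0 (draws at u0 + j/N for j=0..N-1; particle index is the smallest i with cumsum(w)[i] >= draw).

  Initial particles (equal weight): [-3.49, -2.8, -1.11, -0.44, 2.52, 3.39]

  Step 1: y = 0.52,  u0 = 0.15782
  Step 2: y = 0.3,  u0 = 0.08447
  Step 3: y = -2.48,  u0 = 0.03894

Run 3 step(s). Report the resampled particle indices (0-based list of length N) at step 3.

resampled_idx = [0, 0, 0, 1, 3, 4]

step 1: w=[0.0000, 0.0009, 0.2180, 0.6859, 0.0898, 0.0055]  mean=-0.3016  Neff=1.9009  idx=[2, 3, 3, 3, 3, 4]
step 2: w=[0.0869, 0.2251, 0.2251, 0.2251, 0.2251, 0.0125]  mean=-0.4614  Neff=4.7510  idx=[0, 1, 2, 3, 3, 4]
step 3: w=[0.4750, 0.1050, 0.1050, 0.1050, 0.1050, 0.1050]  mean=-0.7582  Neff=3.5621  idx=[0, 0, 0, 1, 3, 4]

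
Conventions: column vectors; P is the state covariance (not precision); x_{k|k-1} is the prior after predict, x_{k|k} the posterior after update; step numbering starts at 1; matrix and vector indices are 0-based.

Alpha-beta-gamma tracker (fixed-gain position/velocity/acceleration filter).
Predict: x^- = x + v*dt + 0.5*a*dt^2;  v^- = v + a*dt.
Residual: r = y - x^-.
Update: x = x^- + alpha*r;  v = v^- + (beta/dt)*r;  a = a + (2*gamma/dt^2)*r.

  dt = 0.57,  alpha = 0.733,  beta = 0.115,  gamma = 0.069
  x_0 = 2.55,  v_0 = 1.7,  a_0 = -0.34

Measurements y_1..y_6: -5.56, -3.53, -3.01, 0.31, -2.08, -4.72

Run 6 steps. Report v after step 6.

v_post = -3.4090

step 1: x_pred=3.4638  r=-9.0238  x^+=-3.1507  v^+=-0.3144  a^+=-4.1728
step 2: x_pred=-4.0077  r=0.4777  x^+=-3.6576  v^+=-2.5965  a^+=-3.9699
step 3: x_pred=-5.7825  r=2.7725  x^+=-3.7502  v^+=-4.3000  a^+=-2.7923
step 4: x_pred=-6.6549  r=6.9649  x^+=-1.5496  v^+=-4.4864  a^+=0.1660
step 5: x_pred=-4.0799  r=1.9999  x^+=-2.6140  v^+=-3.9883  a^+=1.0154
step 6: x_pred=-4.7223  r=0.0023  x^+=-4.7206  v^+=-3.4090  a^+=1.0164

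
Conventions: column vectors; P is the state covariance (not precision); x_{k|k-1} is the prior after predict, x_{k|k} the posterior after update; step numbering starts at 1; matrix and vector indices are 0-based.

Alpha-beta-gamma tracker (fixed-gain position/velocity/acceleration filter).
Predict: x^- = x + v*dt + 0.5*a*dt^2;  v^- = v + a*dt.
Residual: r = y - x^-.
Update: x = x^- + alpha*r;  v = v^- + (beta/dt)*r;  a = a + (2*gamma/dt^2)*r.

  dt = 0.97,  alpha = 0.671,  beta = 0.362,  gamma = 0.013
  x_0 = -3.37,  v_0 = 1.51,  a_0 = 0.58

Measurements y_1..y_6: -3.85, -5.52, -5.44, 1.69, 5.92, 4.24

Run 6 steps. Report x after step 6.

step 1: x_pred=-1.6324  r=-2.2176  x^+=-3.1204  v^+=1.2450  a^+=0.5187
step 2: x_pred=-1.6687  r=-3.8513  x^+=-4.2529  v^+=0.3109  a^+=0.4123
step 3: x_pred=-3.7574  r=-1.6826  x^+=-4.8864  v^+=0.0829  a^+=0.3658
step 4: x_pred=-4.6339  r=6.3239  x^+=-0.3906  v^+=2.7978  a^+=0.5406
step 5: x_pred=2.5776  r=3.3424  x^+=4.8203  v^+=4.5695  a^+=0.6329
step 6: x_pred=9.5505  r=-5.3105  x^+=5.9872  v^+=3.2016  a^+=0.4862

x_post = 5.9872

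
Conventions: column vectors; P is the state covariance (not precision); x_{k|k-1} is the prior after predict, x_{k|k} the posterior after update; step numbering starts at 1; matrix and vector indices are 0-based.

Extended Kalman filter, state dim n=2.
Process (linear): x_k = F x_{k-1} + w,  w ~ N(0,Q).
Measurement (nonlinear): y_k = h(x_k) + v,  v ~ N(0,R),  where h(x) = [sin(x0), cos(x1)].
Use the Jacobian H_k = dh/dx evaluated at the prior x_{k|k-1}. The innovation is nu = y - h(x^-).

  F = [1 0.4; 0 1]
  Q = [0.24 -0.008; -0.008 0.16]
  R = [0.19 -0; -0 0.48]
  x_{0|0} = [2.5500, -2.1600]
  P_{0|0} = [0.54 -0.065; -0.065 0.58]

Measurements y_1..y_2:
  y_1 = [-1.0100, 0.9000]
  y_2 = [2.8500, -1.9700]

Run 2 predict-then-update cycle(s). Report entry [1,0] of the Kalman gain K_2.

step 1: x^-=[1.6860, -2.1600]  P^-=[0.8208 0.1590; 0.1590 0.7400]  H_jac=[-0.1149 0.0000; 0.0000 0.8314]  S=[0.2008 -0.0152; -0.0152 0.9915]  K=[-0.4602 0.1263; -0.0441 0.6198]  nu=[-2.0034, 1.4557]  x^+=[2.7918, -1.1694]  P^+=[0.7607 0.0729; 0.0729 0.3579]
step 2: x^-=[2.3240, -1.1694]  P^-=[1.1163 0.2080; 0.2080 0.5179]  H_jac=[-0.6840 0.0000; 0.0000 0.9205]  S=[0.7123 -0.1310; -0.1310 0.9188]  K=[-1.0615 0.0571; -0.1072 0.5035]  nu=[2.1205, -2.3607]  x^+=[-0.0616, -2.5854]  P^+=[0.2948 0.0298; 0.0298 0.2626]

K[1,0] = -0.1072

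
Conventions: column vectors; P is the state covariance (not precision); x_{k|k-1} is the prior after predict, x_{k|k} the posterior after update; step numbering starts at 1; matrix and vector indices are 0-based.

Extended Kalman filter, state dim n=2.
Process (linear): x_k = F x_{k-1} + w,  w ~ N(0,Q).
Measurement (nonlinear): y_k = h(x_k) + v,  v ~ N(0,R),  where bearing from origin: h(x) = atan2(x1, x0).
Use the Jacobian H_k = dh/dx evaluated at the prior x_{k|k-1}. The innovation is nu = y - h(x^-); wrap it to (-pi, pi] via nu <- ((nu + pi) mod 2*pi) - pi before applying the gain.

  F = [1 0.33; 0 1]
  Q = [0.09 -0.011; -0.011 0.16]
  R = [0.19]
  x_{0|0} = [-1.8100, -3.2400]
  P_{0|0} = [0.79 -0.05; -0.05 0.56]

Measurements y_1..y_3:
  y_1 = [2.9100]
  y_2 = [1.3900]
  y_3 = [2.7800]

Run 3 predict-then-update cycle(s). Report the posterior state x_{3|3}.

step 1: x^-=[-2.8792, -3.2400]  P^-=[0.9080 0.1238; 0.1238 0.7200]  H_jac=[0.1725 -0.1533]  S=[0.2274]  K=[0.6052; -0.3914]  nu=[-1.0759]  x^+=[-3.5304, -2.8189]  P^+=[0.8247 0.1777; 0.1777 0.6852]
step 2: x^-=[-4.4606, -2.8189]  P^-=[1.1066 0.3928; 0.3928 0.8452]  H_jac=[0.1012 -0.1602]  S=[0.2103]  K=[0.2335; -0.4548]  nu=[-2.3152]  x^+=[-5.0013, -1.7660]  P^+=[1.0951 0.4151; 0.4151 0.8017]
step 3: x^-=[-5.5840, -1.7660]  P^-=[1.5464 0.6687; 0.6687 0.9617]  H_jac=[0.0515 -0.1628]  S=[0.2084]  K=[-0.1403; -0.5861]  nu=[-0.6679]  x^+=[-5.4903, -1.3746]  P^+=[1.5423 0.6515; 0.6515 0.8901]

x_post = [-5.4903, -1.3746]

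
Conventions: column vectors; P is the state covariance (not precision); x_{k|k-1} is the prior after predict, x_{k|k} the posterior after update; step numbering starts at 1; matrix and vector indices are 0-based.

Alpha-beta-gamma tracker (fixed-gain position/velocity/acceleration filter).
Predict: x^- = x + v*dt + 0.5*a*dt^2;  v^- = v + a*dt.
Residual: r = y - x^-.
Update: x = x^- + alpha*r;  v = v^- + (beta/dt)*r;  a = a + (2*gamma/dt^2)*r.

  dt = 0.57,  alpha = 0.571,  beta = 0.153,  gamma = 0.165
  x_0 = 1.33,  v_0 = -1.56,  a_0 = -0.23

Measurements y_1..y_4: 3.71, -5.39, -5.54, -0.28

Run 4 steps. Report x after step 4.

step 1: x_pred=0.4034  r=3.3066  x^+=2.2915  v^+=-0.8035  a^+=3.1285
step 2: x_pred=2.3417  r=-7.7317  x^+=-2.0731  v^+=-1.0957  a^+=-4.7246
step 3: x_pred=-3.4651  r=-2.0749  x^+=-4.6499  v^+=-4.3456  a^+=-6.8320
step 4: x_pred=-8.2367  r=7.9567  x^+=-3.6934  v^+=-6.1041  a^+=1.2496

x_post = -3.6934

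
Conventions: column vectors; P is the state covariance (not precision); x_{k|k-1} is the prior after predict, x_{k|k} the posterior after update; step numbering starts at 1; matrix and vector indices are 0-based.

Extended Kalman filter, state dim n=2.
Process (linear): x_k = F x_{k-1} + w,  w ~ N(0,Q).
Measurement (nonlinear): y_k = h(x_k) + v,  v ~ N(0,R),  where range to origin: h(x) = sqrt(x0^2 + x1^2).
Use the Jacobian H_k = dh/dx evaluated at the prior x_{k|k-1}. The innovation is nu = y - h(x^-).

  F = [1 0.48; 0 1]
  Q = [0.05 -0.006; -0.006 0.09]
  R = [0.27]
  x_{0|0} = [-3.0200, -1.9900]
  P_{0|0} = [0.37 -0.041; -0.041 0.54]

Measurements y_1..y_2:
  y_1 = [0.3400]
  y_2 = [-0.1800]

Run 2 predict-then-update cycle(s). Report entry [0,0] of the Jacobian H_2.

step 1: x^-=[-3.9752, -1.9900]  P^-=[0.5051 0.2122; 0.2122 0.6300]  H_jac=[-0.8942 -0.4476]  S=[0.9700]  K=[-0.5635; -0.4864]  nu=[-4.1055]  x^+=[-1.6616, 0.0068]  P^+=[0.1970 -0.0537; -0.0537 0.4005]
step 2: x^-=[-1.6584, 0.0068]  P^-=[0.2878 0.1326; 0.1326 0.4905]  H_jac=[-1.0000 0.0041]  S=[0.5567]  K=[-0.5160; -0.2346]  nu=[-1.8384]  x^+=[-0.7098, 0.4380]  P^+=[0.1396 0.0652; 0.0652 0.4599]

H_jac[0,0] = -1.0000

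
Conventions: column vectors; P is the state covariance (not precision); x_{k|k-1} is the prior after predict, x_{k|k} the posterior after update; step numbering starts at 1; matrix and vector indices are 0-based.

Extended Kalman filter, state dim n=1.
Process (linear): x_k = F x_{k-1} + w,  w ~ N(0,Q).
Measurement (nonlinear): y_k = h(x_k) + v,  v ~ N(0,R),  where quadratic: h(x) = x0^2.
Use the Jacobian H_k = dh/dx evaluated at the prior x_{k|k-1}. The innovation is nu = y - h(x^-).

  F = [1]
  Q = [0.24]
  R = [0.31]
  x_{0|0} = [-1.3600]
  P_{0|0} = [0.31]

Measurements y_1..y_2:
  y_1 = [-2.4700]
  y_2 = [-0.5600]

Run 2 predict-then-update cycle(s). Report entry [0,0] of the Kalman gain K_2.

step 1: x^-=[-1.3600]  P^-=[0.5500]  H_jac=[-2.7200]  S=[4.3791]  K=[-0.3416]  nu=[-4.3196]  x^+=[0.1157]  P^+=[0.0389]
step 2: x^-=[0.1157]  P^-=[0.2789]  H_jac=[0.2313]  S=[0.3249]  K=[0.1986]  nu=[-0.5734]  x^+=[0.0018]  P^+=[0.2661]

K[0,0] = 0.1986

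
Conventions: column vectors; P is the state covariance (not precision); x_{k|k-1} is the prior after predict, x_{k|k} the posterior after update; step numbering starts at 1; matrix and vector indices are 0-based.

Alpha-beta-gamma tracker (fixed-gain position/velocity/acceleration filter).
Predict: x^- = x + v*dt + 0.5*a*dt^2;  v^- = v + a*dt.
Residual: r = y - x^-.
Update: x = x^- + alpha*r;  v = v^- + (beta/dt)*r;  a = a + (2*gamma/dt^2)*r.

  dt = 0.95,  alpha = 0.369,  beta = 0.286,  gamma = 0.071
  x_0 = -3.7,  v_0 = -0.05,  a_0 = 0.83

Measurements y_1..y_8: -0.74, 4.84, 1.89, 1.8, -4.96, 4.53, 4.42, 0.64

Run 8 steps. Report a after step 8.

step 1: x_pred=-3.3730  r=2.6330  x^+=-2.4014  v^+=1.5312  a^+=1.2443
step 2: x_pred=-0.3853  r=5.2253  x^+=1.5428  v^+=4.2863  a^+=2.0664
step 3: x_pred=6.5473  r=-4.6573  x^+=4.8288  v^+=4.8473  a^+=1.3336
step 4: x_pred=10.0355  r=-8.2355  x^+=6.9966  v^+=3.6350  a^+=0.0379
step 5: x_pred=10.4669  r=-15.4269  x^+=4.7744  v^+=-0.9734  a^+=-2.3894
step 6: x_pred=2.7714  r=1.7586  x^+=3.4204  v^+=-2.7139  a^+=-2.1127
step 7: x_pred=-0.1112  r=4.5312  x^+=1.5608  v^+=-3.3569  a^+=-1.3998
step 8: x_pred=-2.2599  r=2.8999  x^+=-1.1898  v^+=-3.8136  a^+=-0.9435

a_post = -0.9435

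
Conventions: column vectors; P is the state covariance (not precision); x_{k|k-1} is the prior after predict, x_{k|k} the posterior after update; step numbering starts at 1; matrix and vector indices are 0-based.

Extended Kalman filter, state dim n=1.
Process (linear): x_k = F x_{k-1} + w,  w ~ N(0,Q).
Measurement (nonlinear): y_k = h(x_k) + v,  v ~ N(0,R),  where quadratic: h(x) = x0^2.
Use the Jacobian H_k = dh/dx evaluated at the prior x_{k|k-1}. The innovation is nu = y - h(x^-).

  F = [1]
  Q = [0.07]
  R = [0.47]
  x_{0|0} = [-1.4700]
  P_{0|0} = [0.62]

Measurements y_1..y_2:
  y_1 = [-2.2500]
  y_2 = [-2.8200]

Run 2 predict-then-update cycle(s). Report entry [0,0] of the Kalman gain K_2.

K[0,0] = -0.0404

step 1: x^-=[-1.4700]  P^-=[0.6900]  H_jac=[-2.9400]  S=[6.4341]  K=[-0.3153]  nu=[-4.4109]  x^+=[-0.0793]  P^+=[0.0504]
step 2: x^-=[-0.0793]  P^-=[0.1204]  H_jac=[-0.1586]  S=[0.4730]  K=[-0.0404]  nu=[-2.8263]  x^+=[0.0348]  P^+=[0.1196]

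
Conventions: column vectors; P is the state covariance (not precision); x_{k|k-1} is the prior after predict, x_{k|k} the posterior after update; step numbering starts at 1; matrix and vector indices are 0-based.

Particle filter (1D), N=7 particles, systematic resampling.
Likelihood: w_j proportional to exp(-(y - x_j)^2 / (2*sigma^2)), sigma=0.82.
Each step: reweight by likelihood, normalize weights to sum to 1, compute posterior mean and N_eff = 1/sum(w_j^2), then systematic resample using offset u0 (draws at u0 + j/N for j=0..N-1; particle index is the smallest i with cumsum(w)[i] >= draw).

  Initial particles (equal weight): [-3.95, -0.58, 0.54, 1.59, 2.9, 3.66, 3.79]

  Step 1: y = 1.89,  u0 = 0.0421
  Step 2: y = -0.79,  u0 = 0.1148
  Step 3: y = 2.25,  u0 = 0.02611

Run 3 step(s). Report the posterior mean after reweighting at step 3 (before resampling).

step 1: w=[0.0000, 0.0058, 0.1403, 0.5089, 0.2548, 0.0530, 0.0371]  mean=1.9552  Neff=2.8749  idx=[2, 3, 3, 3, 3, 4, 4]
step 2: w=[0.8189, 0.0452, 0.0452, 0.0452, 0.0452, 0.0001, 0.0001]  mean=0.7305  Neff=1.4732  idx=[0, 0, 0, 0, 0, 1, 4]
step 3: w=[0.0564, 0.0564, 0.0564, 0.0564, 0.0564, 0.3590, 0.3590]  mean=1.2938  Neff=3.6547  idx=[0, 2, 5, 5, 5, 6, 6]

post_mean = 1.2938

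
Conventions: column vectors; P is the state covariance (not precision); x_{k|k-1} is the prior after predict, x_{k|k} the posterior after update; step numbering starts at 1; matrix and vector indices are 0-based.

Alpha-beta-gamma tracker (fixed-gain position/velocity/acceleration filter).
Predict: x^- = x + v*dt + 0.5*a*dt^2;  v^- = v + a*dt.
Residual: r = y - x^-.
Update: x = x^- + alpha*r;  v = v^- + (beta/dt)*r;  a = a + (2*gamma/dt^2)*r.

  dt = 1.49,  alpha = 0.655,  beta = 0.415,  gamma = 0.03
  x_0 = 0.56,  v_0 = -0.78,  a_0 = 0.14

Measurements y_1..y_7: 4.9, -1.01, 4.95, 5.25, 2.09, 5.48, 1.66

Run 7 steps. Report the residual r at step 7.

step 1: x_pred=-0.4468  r=5.3468  x^+=3.0554  v^+=0.9178  a^+=0.2845
step 2: x_pred=4.7387  r=-5.7487  x^+=0.9733  v^+=-0.2594  a^+=0.1291
step 3: x_pred=0.7301  r=4.2199  x^+=3.4941  v^+=1.1083  a^+=0.2432
step 4: x_pred=5.4155  r=-0.1655  x^+=5.3071  v^+=1.4246  a^+=0.2387
step 5: x_pred=7.6947  r=-5.6047  x^+=4.0236  v^+=0.2192  a^+=0.0872
step 6: x_pred=4.4471  r=1.0329  x^+=5.1236  v^+=0.6369  a^+=0.1152
step 7: x_pred=6.2005  r=-4.5405  x^+=3.2265  v^+=-0.4561  a^+=-0.0076

resid = -4.5405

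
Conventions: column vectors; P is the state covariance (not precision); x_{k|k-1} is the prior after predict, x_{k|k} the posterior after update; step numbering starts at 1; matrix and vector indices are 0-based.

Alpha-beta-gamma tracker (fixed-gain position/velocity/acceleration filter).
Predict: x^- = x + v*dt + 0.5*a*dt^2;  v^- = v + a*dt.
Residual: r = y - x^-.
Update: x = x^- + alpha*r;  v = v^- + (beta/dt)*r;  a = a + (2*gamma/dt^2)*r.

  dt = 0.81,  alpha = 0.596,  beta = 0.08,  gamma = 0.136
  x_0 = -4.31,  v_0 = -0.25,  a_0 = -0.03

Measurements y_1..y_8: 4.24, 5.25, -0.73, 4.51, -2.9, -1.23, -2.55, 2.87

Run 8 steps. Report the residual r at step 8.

resid = 15.8502

step 1: x_pred=-4.5223  r=8.7623  x^+=0.7000  v^+=0.5911  a^+=3.6026
step 2: x_pred=2.3607  r=2.8893  x^+=4.0827  v^+=3.7946  a^+=4.8005
step 3: x_pred=8.7311  r=-9.4611  x^+=3.0923  v^+=6.7485  a^+=0.8781
step 4: x_pred=8.8467  r=-4.3367  x^+=6.2620  v^+=7.0315  a^+=-0.9197
step 5: x_pred=11.6558  r=-14.5558  x^+=2.9806  v^+=4.8489  a^+=-6.9541
step 6: x_pred=4.6269  r=-5.8569  x^+=1.1362  v^+=-1.3624  a^+=-9.3822
step 7: x_pred=-3.0452  r=0.4952  x^+=-2.7501  v^+=-8.9131  a^+=-9.1769
step 8: x_pred=-12.9802  r=15.8502  x^+=-3.5335  v^+=-14.7810  a^+=-2.6059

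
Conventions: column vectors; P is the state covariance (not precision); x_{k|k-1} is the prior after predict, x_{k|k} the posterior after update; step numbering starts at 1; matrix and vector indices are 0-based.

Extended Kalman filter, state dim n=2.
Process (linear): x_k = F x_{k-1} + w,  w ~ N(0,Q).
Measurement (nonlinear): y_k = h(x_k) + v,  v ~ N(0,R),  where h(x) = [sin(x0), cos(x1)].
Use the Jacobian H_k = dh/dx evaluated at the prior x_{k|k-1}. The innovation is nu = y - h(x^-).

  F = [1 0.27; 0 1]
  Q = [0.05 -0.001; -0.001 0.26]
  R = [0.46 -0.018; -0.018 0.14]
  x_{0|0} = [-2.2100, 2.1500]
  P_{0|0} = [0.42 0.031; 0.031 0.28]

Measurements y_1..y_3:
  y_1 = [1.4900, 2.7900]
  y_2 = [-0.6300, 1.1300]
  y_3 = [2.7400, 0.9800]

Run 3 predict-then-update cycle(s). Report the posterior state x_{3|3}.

step 1: x^-=[-1.6295, 2.1500]  P^-=[0.5072 0.1056; 0.1056 0.5400]  H_jac=[-0.0587 0.0000; 0.0000 -0.8369]  S=[0.4617 -0.0128; -0.0128 0.5182]  K=[-0.0692 -0.1723; -0.0376 -0.8730]  nu=[2.4883, 3.3374]  x^+=[-2.3766, -0.8572]  P^+=[0.4899 0.0273; 0.0273 0.1452]
step 2: x^-=[-2.6081, -0.8572]  P^-=[0.5652 0.0655; 0.0655 0.4052]  H_jac=[-0.8610 0.0000; 0.0000 0.7560]  S=[0.8790 -0.0607; -0.0607 0.3716]  K=[-0.5506 0.0434; -0.0074 0.8232]  nu=[-0.1214, 0.4755]  x^+=[-2.5205, -0.4649]  P^+=[0.2951 0.0212; 0.0212 0.1526]
step 3: x^-=[-2.6461, -0.4649]  P^-=[0.3676 0.0614; 0.0614 0.4126]  H_jac=[-0.8797 0.0000; 0.0000 0.4484]  S=[0.7445 -0.0422; -0.0422 0.2229]  K=[-0.4320 0.0416; -0.0257 0.8249]  nu=[3.2155, 0.0861]  x^+=[-4.0317, -0.4766]  P^+=[0.2268 0.0303; 0.0303 0.2586]

x_post = [-4.0317, -0.4766]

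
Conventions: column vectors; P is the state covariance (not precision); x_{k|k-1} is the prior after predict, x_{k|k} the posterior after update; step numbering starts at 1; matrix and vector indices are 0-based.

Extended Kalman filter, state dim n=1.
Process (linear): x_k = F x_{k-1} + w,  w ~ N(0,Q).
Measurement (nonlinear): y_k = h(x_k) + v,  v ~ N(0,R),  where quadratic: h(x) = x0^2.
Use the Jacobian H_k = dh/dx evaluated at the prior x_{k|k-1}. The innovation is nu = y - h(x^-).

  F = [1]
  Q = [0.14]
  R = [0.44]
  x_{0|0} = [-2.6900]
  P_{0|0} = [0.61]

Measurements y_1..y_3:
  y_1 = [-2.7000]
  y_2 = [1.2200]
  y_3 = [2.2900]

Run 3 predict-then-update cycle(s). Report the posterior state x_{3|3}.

x_post = [-1.4285]

step 1: x^-=[-2.6900]  P^-=[0.7500]  H_jac=[-5.3800]  S=[22.1483]  K=[-0.1822]  nu=[-9.9361]  x^+=[-0.8798]  P^+=[0.0149]
step 2: x^-=[-0.8798]  P^-=[0.1549]  H_jac=[-1.7597]  S=[0.9196]  K=[-0.2964]  nu=[0.4459]  x^+=[-1.0120]  P^+=[0.0741]
step 3: x^-=[-1.0120]  P^-=[0.2141]  H_jac=[-2.0240]  S=[1.3171]  K=[-0.3290]  nu=[1.2659]  x^+=[-1.4285]  P^+=[0.0715]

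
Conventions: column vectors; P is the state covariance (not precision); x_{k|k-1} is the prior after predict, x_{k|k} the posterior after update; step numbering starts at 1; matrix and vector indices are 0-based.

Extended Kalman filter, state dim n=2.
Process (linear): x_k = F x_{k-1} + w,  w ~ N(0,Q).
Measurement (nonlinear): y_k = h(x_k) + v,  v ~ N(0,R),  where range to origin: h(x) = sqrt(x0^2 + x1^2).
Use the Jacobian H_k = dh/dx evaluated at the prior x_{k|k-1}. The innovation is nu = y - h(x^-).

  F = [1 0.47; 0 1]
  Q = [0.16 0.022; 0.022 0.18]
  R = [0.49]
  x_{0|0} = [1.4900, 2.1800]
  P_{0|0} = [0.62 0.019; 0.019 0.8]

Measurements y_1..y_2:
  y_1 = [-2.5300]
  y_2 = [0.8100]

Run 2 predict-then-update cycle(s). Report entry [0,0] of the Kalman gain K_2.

step 1: x^-=[2.5146, 2.1800]  P^-=[0.9746 0.4170; 0.4170 0.9800]  H_jac=[0.7556 0.6550]  S=[1.8797]  K=[0.5371; 0.5091]  nu=[-5.8580]  x^+=[-0.6316, -0.8025]  P^+=[0.4324 -0.0970; -0.0970 0.4927]
step 2: x^-=[-1.0088, -0.8025]  P^-=[0.6101 0.1566; 0.1566 0.6727]  H_jac=[-0.7826 -0.6226]  S=[1.2769]  K=[-0.4502; -0.4240]  nu=[-0.4791]  x^+=[-0.7931, -0.5994]  P^+=[0.3512 -0.0871; -0.0871 0.4432]

K[0,0] = -0.4502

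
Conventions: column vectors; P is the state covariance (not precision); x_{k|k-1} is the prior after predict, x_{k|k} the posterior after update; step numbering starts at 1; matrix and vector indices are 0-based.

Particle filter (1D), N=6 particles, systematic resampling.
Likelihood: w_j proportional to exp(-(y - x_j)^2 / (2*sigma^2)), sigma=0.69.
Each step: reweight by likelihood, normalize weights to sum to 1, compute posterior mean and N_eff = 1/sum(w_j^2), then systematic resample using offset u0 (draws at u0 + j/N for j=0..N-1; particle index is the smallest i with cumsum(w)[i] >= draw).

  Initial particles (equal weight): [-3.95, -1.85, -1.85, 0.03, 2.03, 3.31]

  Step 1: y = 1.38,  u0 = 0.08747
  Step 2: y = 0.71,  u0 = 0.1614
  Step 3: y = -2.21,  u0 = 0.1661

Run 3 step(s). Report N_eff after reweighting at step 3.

N_eff = 2.0000

step 1: w=[0.0000, 0.0000, 0.0000, 0.1823, 0.7930, 0.0247]  mean=1.6969  Neff=1.5091  idx=[3, 4, 4, 4, 4, 4]
step 2: w=[0.4341, 0.1132, 0.1132, 0.1132, 0.1132, 0.1132]  mean=1.1618  Neff=3.9606  idx=[0, 0, 1, 3, 4, 5]
step 3: w=[0.5000, 0.5000, 0.0000, 0.0000, 0.0000, 0.0000]  mean=0.0300  Neff=2.0000  idx=[0, 0, 0, 1, 1, 1]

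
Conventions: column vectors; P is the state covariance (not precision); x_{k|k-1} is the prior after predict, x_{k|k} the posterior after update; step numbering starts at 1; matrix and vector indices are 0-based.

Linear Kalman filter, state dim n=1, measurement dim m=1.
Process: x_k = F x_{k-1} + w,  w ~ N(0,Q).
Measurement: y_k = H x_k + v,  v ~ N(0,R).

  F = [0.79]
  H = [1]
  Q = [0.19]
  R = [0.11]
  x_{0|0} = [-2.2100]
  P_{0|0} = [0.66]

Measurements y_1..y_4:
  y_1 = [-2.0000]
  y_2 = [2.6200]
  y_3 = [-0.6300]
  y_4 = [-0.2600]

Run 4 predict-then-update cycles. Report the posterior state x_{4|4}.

x_post = [-0.2016]

step 1: x^-=[-1.7459]  P^-=[0.6019]  S=[0.7119]  K=[0.8455]  nu=[-0.2541]  x^+=[-1.9607]  P^+=[0.0930]
step 2: x^-=[-1.5490]  P^-=[0.2480]  S=[0.3580]  K=[0.6928]  nu=[4.1690]  x^+=[1.3392]  P^+=[0.0762]
step 3: x^-=[1.0580]  P^-=[0.2376]  S=[0.3476]  K=[0.6835]  nu=[-1.6880]  x^+=[-0.0958]  P^+=[0.0752]
step 4: x^-=[-0.0757]  P^-=[0.2369]  S=[0.3469]  K=[0.6829]  nu=[-0.1843]  x^+=[-0.2016]  P^+=[0.0751]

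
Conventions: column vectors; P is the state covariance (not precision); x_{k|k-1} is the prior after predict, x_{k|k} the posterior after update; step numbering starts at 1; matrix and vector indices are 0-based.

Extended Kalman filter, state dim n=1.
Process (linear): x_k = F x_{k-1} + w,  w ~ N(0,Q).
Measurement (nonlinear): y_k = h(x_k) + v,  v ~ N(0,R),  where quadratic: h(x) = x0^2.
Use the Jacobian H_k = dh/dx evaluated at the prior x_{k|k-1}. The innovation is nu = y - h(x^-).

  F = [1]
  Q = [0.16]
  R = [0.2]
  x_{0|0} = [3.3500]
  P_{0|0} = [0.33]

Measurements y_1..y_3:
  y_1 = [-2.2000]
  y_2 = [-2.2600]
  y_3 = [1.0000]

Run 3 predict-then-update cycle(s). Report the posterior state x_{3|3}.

step 1: x^-=[3.3500]  P^-=[0.4900]  H_jac=[6.7000]  S=[22.1961]  K=[0.1479]  nu=[-13.4225]  x^+=[1.3647]  P^+=[0.0044]
step 2: x^-=[1.3647]  P^-=[0.1644]  H_jac=[2.7294]  S=[1.4248]  K=[0.3150]  nu=[-4.1224]  x^+=[0.0663]  P^+=[0.0231]
step 3: x^-=[0.0663]  P^-=[0.1831]  H_jac=[0.1327]  S=[0.2032]  K=[0.1195]  nu=[0.9956]  x^+=[0.1853]  P^+=[0.1802]

x_post = [0.1853]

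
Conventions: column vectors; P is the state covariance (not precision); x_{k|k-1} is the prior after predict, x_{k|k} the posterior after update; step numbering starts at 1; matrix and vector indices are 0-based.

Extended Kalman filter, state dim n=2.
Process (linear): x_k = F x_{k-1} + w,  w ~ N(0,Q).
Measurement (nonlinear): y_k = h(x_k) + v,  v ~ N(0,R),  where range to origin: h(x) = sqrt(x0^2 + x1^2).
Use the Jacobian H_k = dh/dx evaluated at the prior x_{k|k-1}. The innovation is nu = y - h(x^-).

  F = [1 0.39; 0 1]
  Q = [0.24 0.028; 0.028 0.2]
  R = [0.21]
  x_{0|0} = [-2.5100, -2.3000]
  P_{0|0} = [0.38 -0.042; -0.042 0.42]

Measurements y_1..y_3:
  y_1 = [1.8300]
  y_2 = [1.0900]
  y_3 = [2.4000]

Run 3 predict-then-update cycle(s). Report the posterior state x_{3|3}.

x_post = [-2.0729, -0.7772]

step 1: x^-=[-3.4070, -2.3000]  P^-=[0.6511 0.1498; 0.1498 0.6200]  H_jac=[-0.8288 -0.5595]  S=[0.9903]  K=[-0.6296; -0.4757]  nu=[-2.2807]  x^+=[-1.9711, -1.2152]  P^+=[0.2586 -0.1468; -0.1468 0.3959]
step 2: x^-=[-2.4451, -1.2152]  P^-=[0.4443 0.0356; 0.0356 0.5959]  H_jac=[-0.8955 -0.4451]  S=[0.7128]  K=[-0.5805; -0.4169]  nu=[-1.6404]  x^+=[-1.4928, -0.5313]  P^+=[0.2041 -0.1368; -0.1368 0.4721]
step 3: x^-=[-1.7000, -0.5313]  P^-=[0.4092 0.0753; 0.0753 0.6721]  H_jac=[-0.9545 -0.2983]  S=[0.6854]  K=[-0.6026; -0.3973]  nu=[0.6189]  x^+=[-2.0729, -0.7772]  P^+=[0.1603 -0.0888; -0.0888 0.5639]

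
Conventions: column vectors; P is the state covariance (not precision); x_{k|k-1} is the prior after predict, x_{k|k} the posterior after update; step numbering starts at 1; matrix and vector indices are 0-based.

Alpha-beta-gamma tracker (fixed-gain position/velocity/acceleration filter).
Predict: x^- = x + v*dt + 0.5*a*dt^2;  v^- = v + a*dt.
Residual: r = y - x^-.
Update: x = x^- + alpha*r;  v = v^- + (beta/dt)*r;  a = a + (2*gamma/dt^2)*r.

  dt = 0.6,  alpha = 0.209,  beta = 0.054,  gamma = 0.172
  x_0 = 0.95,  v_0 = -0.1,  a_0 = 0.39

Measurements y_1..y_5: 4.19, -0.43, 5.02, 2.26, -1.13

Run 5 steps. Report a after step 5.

a_post = -9.0336

step 1: x_pred=0.9602  r=3.2298  x^+=1.6352  v^+=0.4247  a^+=3.4763
step 2: x_pred=2.5158  r=-2.9458  x^+=1.9001  v^+=2.2453  a^+=0.6614
step 3: x_pred=3.3663  r=1.6537  x^+=3.7120  v^+=2.7910  a^+=2.2416
step 4: x_pred=5.7900  r=-3.5300  x^+=5.0523  v^+=3.8182  a^+=-1.1316
step 5: x_pred=7.1395  r=-8.2695  x^+=5.4112  v^+=2.3950  a^+=-9.0336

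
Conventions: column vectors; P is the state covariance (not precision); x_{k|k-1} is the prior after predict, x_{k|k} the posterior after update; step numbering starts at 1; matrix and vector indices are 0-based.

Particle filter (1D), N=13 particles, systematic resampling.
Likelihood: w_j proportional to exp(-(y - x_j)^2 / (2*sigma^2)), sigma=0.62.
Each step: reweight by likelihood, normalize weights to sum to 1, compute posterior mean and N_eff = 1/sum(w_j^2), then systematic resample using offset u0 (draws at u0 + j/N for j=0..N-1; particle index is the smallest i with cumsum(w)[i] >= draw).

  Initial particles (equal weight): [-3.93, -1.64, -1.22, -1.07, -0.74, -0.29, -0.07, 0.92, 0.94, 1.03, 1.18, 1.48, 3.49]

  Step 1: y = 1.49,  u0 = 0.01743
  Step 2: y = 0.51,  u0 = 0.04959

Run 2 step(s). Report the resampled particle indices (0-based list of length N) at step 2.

step 1: w=[0.0000, 0.0000, 0.0000, 0.0000, 0.0004, 0.0040, 0.0105, 0.1623, 0.1671, 0.1881, 0.2186, 0.2476, 0.0014]  mean=1.1271  Neff=5.0283  idx=[7, 7, 7, 8, 8, 9, 9, 10, 10, 10, 11, 11, 11]
step 2: w=[0.1011, 0.1011, 0.1011, 0.0990, 0.0990, 0.0885, 0.0885, 0.0702, 0.0702, 0.0702, 0.0370, 0.0370, 0.0370]  mean=1.0604  Neff=11.7874  idx=[0, 1, 2, 2, 3, 4, 5, 5, 6, 7, 9, 10, 12]

resampled_idx = [0, 1, 2, 2, 3, 4, 5, 5, 6, 7, 9, 10, 12]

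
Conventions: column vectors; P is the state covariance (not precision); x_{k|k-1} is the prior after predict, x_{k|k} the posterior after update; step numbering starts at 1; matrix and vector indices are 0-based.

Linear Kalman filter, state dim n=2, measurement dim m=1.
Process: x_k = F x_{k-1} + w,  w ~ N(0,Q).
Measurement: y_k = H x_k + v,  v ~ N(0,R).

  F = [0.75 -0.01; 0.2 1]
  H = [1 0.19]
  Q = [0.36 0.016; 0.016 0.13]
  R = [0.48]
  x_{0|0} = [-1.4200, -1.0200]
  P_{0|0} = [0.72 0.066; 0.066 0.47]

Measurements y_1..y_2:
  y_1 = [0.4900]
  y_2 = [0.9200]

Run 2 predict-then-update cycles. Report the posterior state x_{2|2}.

step 1: x^-=[-1.0548, -1.3040]  P^-=[0.7641 0.1687; 0.1687 0.6552]  S=[1.3318]  K=[0.5978; 0.2201]  nu=[1.7926]  x^+=[0.0167, -0.9094]  P^+=[0.2882 -0.0066; -0.0066 0.5907]
step 2: x^-=[0.0216, -0.9061]  P^-=[0.5223 0.0484; 0.0484 0.7296]  S=[1.0470]  K=[0.5076; 0.1786]  nu=[1.0705]  x^+=[0.5650, -0.7149]  P^+=[0.2525 -0.0465; -0.0465 0.6962]

x_post = [0.5650, -0.7149]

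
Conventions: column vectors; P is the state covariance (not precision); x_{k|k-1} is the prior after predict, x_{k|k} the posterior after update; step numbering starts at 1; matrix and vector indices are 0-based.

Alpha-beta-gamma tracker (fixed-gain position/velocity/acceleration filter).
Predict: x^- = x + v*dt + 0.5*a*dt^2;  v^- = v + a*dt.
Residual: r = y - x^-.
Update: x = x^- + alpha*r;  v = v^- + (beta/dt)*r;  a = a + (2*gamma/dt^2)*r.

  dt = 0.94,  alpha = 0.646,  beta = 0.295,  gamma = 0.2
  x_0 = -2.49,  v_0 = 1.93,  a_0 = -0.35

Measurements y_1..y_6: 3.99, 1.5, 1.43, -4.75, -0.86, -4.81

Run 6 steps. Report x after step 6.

x_post = -7.0451

step 1: x_pred=-0.8304  r=4.8204  x^+=2.2836  v^+=3.1138  a^+=1.8322
step 2: x_pred=6.0200  r=-4.5200  x^+=3.1001  v^+=3.4175  a^+=-0.2140
step 3: x_pred=6.2180  r=-4.7880  x^+=3.1250  v^+=1.7138  a^+=-2.3815
step 4: x_pred=3.6837  r=-8.4337  x^+=-1.7645  v^+=-3.1716  a^+=-6.1994
step 5: x_pred=-7.4847  r=6.6247  x^+=-3.2051  v^+=-6.9200  a^+=-3.2005
step 6: x_pred=-11.1239  r=6.3139  x^+=-7.0451  v^+=-7.9470  a^+=-0.3422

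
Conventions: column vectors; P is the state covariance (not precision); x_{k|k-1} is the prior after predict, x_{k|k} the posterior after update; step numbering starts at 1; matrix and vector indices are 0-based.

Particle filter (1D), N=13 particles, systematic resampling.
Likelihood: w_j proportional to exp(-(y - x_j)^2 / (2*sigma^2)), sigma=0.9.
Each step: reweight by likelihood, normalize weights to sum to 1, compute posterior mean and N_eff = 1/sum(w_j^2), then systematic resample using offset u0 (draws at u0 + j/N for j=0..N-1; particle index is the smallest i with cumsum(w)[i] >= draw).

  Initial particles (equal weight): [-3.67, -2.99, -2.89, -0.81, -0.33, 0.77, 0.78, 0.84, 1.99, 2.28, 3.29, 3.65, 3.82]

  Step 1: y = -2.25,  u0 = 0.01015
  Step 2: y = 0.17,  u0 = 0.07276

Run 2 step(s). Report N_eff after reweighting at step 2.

N_eff = 2.0879

step 1: w=[0.1328, 0.3289, 0.3581, 0.1282, 0.0474, 0.0017, 0.0016, 0.0013, 0.0000, 0.0000, 0.0000, 0.0000, 0.0000]  mean=-2.6218  Neff=3.6660  idx=[0, 0, 1, 1, 1, 1, 2, 2, 2, 2, 2, 3, 3]
step 2: w=[0.0001, 0.0001, 0.0019, 0.0019, 0.0019, 0.0019, 0.0027, 0.0027, 0.0027, 0.0027, 0.0027, 0.4893, 0.4893]  mean=-0.8552  Neff=2.0879  idx=[11, 11, 11, 11, 11, 11, 12, 12, 12, 12, 12, 12, 12]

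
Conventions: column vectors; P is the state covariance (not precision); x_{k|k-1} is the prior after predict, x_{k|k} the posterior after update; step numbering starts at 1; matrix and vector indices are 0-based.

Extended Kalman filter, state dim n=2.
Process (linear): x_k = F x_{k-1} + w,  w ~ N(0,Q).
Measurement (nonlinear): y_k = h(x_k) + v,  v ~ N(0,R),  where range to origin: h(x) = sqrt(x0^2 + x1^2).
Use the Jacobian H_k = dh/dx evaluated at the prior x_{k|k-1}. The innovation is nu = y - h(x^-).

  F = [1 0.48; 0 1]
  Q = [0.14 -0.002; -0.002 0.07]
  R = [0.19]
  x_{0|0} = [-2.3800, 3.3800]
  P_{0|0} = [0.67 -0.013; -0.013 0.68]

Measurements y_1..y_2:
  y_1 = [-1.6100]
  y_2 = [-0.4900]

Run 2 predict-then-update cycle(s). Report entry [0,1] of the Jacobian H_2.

step 1: x^-=[-0.7576, 3.3800]  P^-=[0.9542 0.3114; 0.3114 0.7500]  H_jac=[-0.2187 0.9758]  S=[0.8168]  K=[0.1165; 0.8126]  nu=[-5.0739]  x^+=[-1.3487, -0.7428]  P^+=[0.9431 0.2341; 0.2341 0.2107]
step 2: x^-=[-1.7052, -0.7428]  P^-=[1.3564 0.3332; 0.3332 0.2807]  H_jac=[-0.9168 -0.3993]  S=[1.6188]  K=[-0.8504; -0.2579]  nu=[-2.3500]  x^+=[0.2931, -0.1366]  P^+=[0.1858 -0.0219; -0.0219 0.1730]

H_jac[0,1] = -0.3993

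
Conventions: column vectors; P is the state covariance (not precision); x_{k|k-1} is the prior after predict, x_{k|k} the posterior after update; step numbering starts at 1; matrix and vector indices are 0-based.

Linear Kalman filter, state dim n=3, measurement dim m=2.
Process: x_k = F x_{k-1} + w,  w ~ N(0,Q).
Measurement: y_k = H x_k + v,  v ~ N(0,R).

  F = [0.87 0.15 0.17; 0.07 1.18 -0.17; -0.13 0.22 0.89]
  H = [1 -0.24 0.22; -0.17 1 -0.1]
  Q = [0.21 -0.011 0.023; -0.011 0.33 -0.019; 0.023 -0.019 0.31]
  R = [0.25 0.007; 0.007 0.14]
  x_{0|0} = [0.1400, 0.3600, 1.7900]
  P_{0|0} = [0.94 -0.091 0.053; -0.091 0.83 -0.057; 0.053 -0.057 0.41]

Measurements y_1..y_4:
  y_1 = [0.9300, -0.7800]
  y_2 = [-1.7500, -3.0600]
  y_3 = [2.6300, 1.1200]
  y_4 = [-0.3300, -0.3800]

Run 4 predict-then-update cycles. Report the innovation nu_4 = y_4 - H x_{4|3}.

innov = [-1.3203, -0.3408]

step 1: x^-=[0.4801, 0.1303, 1.6541]  P^-=[0.9410 0.0697 0.0206; 0.0697 1.5087 0.0852; 0.0206 0.0852 0.6614]  S=[1.2765 -0.4391; -0.4391 1.6425]  K=[0.7800 0.1523; 0.1072 0.9348; 0.1292 0.0440]  nu=[0.1173, -0.6633]  x^+=[0.4705, -0.4772, 1.6401]  P^+=[0.2306 0.0564 -0.0954; 0.0564 0.1467 0.0550; -0.0954 0.0550 0.6419]
step 2: x^-=[0.6166, -0.8089, 1.2935]  P^-=[0.3957 0.0916 0.0462; 0.0916 0.5435 -0.0402; 0.0462 -0.0402 0.8699]  S=[0.6997 -0.1307; -0.1307 0.6821]  K=[0.5746 0.1390; 0.0804 0.7953; 0.3281 -0.1352]  nu=[-2.8453, -2.0169]  x^+=[-1.2986, -2.6416, 0.6325]  P^+=[0.1724 0.0451 -0.0771; 0.0451 0.1243 0.0473; -0.0771 0.0473 0.7705]
step 3: x^-=[-1.4185, -3.3155, 0.1506]  P^-=[0.3569 0.0648 0.0820; 0.0648 0.5165 -0.0697; 0.0820 -0.0697 0.9630]  S=[0.6957 -0.1597; -0.1597 0.6711]  K=[0.5450 0.1235; 0.0721 0.7807; 0.4072 -0.1712]  nu=[3.2196, 4.2094]  x^+=[0.8564, 0.2028, 0.7411]  P^+=[0.1615 0.0421 -0.0650; 0.0421 0.1218 0.0484; -0.0650 0.0484 0.8057]
step 4: x^-=[0.9015, 0.1733, 0.5929]  P^-=[0.3525 0.0581 0.0972; 0.0581 0.5127 -0.0730; 0.0972 -0.0730 0.9884]  S=[0.7025 -0.1685; -0.1685 0.6710]  K=[0.5408 0.1185; 0.0712 0.7782; 0.4316 -0.1724]  nu=[-1.3203, -0.3408]  x^+=[0.1470, -0.1859, 0.0819]  P^+=[0.1592 0.0414 -0.0601; 0.0414 0.1215 0.0499; -0.0601 0.0499 0.8126]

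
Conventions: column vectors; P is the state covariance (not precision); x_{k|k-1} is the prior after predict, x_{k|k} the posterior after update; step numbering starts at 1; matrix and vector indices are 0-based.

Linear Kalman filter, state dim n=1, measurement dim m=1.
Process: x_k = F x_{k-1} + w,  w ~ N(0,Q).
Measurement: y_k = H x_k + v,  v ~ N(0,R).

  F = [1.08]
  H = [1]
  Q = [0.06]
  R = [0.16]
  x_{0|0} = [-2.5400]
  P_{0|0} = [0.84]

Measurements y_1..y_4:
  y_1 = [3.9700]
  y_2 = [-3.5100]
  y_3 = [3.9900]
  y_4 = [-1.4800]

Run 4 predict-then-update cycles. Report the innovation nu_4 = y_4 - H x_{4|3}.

innov = [-3.3221]

step 1: x^-=[-2.7432]  P^-=[1.0398]  S=[1.1998]  K=[0.8666]  nu=[6.7132]  x^+=[3.0747]  P^+=[0.1387]
step 2: x^-=[3.3207]  P^-=[0.2217]  S=[0.3817]  K=[0.5809]  nu=[-6.8307]  x^+=[-0.6470]  P^+=[0.0929]
step 3: x^-=[-0.6987]  P^-=[0.1684]  S=[0.3284]  K=[0.5128]  nu=[4.6887]  x^+=[1.7056]  P^+=[0.0820]
step 4: x^-=[1.8421]  P^-=[0.1557]  S=[0.3157]  K=[0.4932]  nu=[-3.3221]  x^+=[0.2037]  P^+=[0.0789]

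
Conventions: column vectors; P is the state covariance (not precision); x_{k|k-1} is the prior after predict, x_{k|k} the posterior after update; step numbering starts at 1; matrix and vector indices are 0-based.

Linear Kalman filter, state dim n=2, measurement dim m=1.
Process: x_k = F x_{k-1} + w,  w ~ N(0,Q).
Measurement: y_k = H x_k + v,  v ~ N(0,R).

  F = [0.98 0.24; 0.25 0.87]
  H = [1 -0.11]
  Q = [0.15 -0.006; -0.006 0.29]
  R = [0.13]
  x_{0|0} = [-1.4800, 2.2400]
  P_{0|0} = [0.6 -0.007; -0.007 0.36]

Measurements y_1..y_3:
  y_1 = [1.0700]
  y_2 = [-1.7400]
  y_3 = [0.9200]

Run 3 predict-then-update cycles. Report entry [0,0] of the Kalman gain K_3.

step 1: x^-=[-0.9128, 1.5788]  P^-=[0.7437 0.2098; 0.2098 0.5969]  S=[0.8348]  K=[0.8633; 0.1726]  nu=[2.1565]  x^+=[0.9488, 1.9511]  P^+=[0.1216 0.0854; 0.0854 0.5721]
step 2: x^-=[1.3981, 1.9347]  P^-=[0.3399 0.2212; 0.2212 0.7677]  S=[0.4305]  K=[0.7330; 0.3175]  nu=[-2.9253]  x^+=[-0.7461, 1.0059]  P^+=[0.1086 0.1210; 0.1210 0.7243]
step 3: x^-=[-0.4898, 0.6886]  P^-=[0.3529 0.2822; 0.2822 0.8976]  S=[0.4317]  K=[0.7456; 0.4250]  nu=[1.4855]  x^+=[0.6178, 1.3200]  P^+=[0.1129 0.1454; 0.1454 0.8197]

K[0,0] = 0.7456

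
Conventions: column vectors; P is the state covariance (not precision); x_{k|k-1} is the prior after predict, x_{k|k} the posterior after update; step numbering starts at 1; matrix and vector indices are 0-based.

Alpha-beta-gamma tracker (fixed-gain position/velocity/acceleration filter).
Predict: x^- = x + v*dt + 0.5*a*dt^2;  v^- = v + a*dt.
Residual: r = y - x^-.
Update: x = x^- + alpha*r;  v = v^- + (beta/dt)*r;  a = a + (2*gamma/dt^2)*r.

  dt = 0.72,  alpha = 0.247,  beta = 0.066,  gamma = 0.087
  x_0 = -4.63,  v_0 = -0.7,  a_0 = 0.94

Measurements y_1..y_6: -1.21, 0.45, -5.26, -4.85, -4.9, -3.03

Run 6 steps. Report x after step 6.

x_post = 1.4550

step 1: x_pred=-4.8904  r=3.6804  x^+=-3.9813  v^+=0.3142  a^+=2.1753
step 2: x_pred=-3.1913  r=3.6413  x^+=-2.2919  v^+=2.2142  a^+=3.3975
step 3: x_pred=0.1830  r=-5.4430  x^+=-1.1615  v^+=4.1614  a^+=1.5706
step 4: x_pred=2.2419  r=-7.0919  x^+=0.4902  v^+=4.6421  a^+=-0.8098
step 5: x_pred=3.6226  r=-8.5226  x^+=1.5175  v^+=3.2778  a^+=-3.6704
step 6: x_pred=2.9262  r=-5.9562  x^+=1.4550  v^+=0.0892  a^+=-5.6696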